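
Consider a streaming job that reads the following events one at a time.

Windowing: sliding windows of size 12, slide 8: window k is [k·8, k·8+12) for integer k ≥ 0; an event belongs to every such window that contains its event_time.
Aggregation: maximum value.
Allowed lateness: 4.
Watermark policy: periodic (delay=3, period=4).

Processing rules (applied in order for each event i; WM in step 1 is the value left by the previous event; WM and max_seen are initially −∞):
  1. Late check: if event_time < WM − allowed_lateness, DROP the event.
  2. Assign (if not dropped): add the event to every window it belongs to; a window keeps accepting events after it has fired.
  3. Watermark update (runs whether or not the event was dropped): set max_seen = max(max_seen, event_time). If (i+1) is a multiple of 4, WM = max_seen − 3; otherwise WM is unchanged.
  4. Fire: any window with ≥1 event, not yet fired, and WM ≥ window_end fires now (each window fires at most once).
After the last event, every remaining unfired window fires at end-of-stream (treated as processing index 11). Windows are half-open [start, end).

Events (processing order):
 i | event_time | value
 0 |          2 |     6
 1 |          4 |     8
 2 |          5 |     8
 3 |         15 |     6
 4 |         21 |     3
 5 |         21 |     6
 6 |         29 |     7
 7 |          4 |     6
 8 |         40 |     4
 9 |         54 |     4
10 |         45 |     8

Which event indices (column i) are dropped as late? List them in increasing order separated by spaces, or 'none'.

7

i=0 t=2 v=6: → [0,12); WM=−∞
i=1 t=4 v=8: → [0,12); WM=−∞
i=2 t=5 v=8: → [0,12); WM=−∞
i=3 t=15 v=6: → [8,20); WM=12; [0,12) fires=8
i=4 t=21 v=3: → [16,28); WM=12
i=5 t=21 v=6: → [16,28); WM=12
i=6 t=29 v=7: → [24,36); WM=12
i=7 t=4 v=6: DROP (t<12-4); WM=26; [8,20) fires=6
i=8 t=40 v=4: → [40,52),[32,44); WM=26
i=9 t=54 v=4: → [48,60); WM=26
i=10 t=45 v=8: → [40,52); WM=26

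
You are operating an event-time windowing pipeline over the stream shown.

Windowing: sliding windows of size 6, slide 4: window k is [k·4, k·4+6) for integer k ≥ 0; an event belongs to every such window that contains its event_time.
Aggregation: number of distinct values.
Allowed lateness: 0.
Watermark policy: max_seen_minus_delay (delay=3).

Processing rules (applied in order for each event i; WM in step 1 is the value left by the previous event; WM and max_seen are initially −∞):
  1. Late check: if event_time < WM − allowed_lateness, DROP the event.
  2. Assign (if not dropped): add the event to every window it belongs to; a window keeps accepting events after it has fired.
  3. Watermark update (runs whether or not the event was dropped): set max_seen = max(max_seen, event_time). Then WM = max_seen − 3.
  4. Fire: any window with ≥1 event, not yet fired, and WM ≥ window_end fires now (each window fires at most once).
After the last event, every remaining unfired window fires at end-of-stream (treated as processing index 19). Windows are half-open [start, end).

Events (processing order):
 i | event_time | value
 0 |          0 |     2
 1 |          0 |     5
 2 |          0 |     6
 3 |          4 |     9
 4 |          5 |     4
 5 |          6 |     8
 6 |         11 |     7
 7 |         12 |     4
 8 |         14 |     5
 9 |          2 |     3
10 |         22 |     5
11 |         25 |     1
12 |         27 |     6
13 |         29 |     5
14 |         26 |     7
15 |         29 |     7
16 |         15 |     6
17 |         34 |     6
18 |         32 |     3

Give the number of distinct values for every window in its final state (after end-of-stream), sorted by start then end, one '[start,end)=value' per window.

[0,6)=5 [4,10)=3 [8,14)=2 [12,18)=2 [20,26)=2 [24,30)=4 [28,34)=3 [32,38)=2

i=0 t=0 v=2: → [0,6); WM=-3
i=1 t=0 v=5: → [0,6); WM=-3
i=2 t=0 v=6: → [0,6); WM=-3
i=3 t=4 v=9: → [4,10),[0,6); WM=1
i=4 t=5 v=4: → [4,10),[0,6); WM=2
i=5 t=6 v=8: → [4,10); WM=3
i=6 t=11 v=7: → [8,14); WM=8; [0,6) fires=5
i=7 t=12 v=4: → [12,18),[8,14); WM=9
i=8 t=14 v=5: → [12,18); WM=11; [4,10) fires=3
i=9 t=2 v=3: DROP (t<11-0); WM=11
i=10 t=22 v=5: → [20,26); WM=19; [8,14) fires=2 [12,18) fires=2
i=11 t=25 v=1: → [24,30),[20,26); WM=22
i=12 t=27 v=6: → [24,30); WM=24
i=13 t=29 v=5: → [28,34),[24,30); WM=26; [20,26) fires=2
i=14 t=26 v=7: → [24,30); WM=26
i=15 t=29 v=7: → [28,34),[24,30); WM=26
i=16 t=15 v=6: DROP (t<26-0); WM=26
i=17 t=34 v=6: → [32,38); WM=31; [24,30) fires=4
i=18 t=32 v=3: → [32,38),[28,34); WM=31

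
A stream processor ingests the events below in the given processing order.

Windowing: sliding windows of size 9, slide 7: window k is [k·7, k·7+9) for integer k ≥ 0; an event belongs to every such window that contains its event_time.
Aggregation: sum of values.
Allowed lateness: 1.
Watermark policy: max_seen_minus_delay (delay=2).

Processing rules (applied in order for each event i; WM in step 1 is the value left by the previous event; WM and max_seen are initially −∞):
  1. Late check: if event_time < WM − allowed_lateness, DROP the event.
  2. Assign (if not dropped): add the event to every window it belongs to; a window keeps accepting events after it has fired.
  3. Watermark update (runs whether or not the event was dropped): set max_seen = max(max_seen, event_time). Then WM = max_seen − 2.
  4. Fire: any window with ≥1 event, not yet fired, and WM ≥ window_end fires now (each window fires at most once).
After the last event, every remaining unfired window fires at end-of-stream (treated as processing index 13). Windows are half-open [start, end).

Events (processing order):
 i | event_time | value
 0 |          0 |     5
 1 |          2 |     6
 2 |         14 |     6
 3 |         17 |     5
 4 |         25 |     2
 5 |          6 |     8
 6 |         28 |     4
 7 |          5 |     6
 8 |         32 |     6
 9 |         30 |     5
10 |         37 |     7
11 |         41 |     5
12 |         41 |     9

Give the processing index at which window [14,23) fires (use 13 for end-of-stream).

4

i=0 t=0 v=5: → [0,9); WM=-2
i=1 t=2 v=6: → [0,9); WM=0
i=2 t=14 v=6: → [14,23),[7,16); WM=12; [0,9) fires=11
i=3 t=17 v=5: → [14,23); WM=15
i=4 t=25 v=2: → [21,30); WM=23; [7,16) fires=6 [14,23) fires=11
i=5 t=6 v=8: DROP (t<23-1); WM=23
i=6 t=28 v=4: → [28,37),[21,30); WM=26
i=7 t=5 v=6: DROP (t<26-1); WM=26
i=8 t=32 v=6: → [28,37); WM=30; [21,30) fires=6
i=9 t=30 v=5: → [28,37); WM=30
i=10 t=37 v=7: → [35,44); WM=35
i=11 t=41 v=5: → [35,44); WM=39; [28,37) fires=15
i=12 t=41 v=9: → [35,44); WM=39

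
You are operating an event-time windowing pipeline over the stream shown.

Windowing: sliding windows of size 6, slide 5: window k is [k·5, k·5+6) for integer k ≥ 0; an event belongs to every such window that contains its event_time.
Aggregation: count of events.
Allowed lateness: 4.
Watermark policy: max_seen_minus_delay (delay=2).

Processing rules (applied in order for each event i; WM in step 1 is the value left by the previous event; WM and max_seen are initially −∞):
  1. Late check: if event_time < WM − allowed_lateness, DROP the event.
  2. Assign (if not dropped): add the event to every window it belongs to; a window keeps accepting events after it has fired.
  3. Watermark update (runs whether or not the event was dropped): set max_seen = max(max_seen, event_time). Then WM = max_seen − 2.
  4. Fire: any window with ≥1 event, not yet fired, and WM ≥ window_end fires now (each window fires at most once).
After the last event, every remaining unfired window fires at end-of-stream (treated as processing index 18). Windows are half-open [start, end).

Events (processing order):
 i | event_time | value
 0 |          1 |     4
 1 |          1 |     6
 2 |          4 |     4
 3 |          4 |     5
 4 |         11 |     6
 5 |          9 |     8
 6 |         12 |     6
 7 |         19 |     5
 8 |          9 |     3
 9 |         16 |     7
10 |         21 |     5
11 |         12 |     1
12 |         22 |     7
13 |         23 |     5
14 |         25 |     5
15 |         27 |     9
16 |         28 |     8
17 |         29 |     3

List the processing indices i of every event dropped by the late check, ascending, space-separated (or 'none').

8 11

i=0 t=1 v=4: → [0,6); WM=-1
i=1 t=1 v=6: → [0,6); WM=-1
i=2 t=4 v=4: → [0,6); WM=2
i=3 t=4 v=5: → [0,6); WM=2
i=4 t=11 v=6: → [10,16); WM=9; [0,6) fires=4
i=5 t=9 v=8: → [5,11); WM=9
i=6 t=12 v=6: → [10,16); WM=10
i=7 t=19 v=5: → [15,21); WM=17; [5,11) fires=1 [10,16) fires=2
i=8 t=9 v=3: DROP (t<17-4); WM=17
i=9 t=16 v=7: → [15,21); WM=17
i=10 t=21 v=5: → [20,26); WM=19
i=11 t=12 v=1: DROP (t<19-4); WM=19
i=12 t=22 v=7: → [20,26); WM=20
i=13 t=23 v=5: → [20,26); WM=21; [15,21) fires=2
i=14 t=25 v=5: → [25,31),[20,26); WM=23
i=15 t=27 v=9: → [25,31); WM=25
i=16 t=28 v=8: → [25,31); WM=26; [20,26) fires=4
i=17 t=29 v=3: → [25,31); WM=27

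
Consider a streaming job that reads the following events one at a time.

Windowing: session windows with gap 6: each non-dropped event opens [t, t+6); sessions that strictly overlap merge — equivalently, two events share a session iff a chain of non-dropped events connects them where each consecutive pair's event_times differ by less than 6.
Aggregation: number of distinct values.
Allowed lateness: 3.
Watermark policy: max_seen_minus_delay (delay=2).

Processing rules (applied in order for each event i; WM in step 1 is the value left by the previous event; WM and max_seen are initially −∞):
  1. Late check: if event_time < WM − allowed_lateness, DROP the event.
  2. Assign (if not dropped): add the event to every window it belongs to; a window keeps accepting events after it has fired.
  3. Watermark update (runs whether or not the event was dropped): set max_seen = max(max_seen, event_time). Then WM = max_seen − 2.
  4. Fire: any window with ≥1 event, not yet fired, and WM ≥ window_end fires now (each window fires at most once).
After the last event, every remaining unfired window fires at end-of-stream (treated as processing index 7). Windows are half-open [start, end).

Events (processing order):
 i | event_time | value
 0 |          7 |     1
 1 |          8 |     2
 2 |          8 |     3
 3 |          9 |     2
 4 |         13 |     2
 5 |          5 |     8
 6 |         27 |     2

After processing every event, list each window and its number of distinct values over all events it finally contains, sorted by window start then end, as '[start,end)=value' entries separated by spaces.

[7,19)=3 [27,33)=1

i=0 t=7 v=1: → [7,13); WM=5
i=1 t=8 v=2: → [7,14); WM=6
i=2 t=8 v=3: → [7,14); WM=6
i=3 t=9 v=2: → [7,15); WM=7
i=4 t=13 v=2: → [7,19); WM=11
i=5 t=5 v=8: DROP (t<11-3); WM=11
i=6 t=27 v=2: → [27,33); WM=25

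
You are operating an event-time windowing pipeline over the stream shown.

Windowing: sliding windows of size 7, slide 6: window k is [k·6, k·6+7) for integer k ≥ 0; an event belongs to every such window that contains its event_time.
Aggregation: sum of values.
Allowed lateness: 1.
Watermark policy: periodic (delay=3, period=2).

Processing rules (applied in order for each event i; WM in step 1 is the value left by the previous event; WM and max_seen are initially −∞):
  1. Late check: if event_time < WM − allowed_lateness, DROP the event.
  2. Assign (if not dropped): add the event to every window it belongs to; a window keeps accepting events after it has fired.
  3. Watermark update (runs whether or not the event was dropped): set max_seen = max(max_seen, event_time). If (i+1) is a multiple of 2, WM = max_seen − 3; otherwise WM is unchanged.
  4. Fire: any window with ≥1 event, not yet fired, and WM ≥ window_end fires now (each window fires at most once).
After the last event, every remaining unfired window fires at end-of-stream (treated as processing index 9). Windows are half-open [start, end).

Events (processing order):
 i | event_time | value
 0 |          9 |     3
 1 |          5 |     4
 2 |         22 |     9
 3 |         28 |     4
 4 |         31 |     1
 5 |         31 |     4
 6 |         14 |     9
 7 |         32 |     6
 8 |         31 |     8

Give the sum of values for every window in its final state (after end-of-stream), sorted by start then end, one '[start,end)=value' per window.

i=0 t=9 v=3: → [6,13); WM=−∞
i=1 t=5 v=4: → [0,7); WM=6
i=2 t=22 v=9: → [18,25); WM=6
i=3 t=28 v=4: → [24,31); WM=25; [0,7) fires=4 [6,13) fires=3 [18,25) fires=9
i=4 t=31 v=1: → [30,37); WM=25
i=5 t=31 v=4: → [30,37); WM=28
i=6 t=14 v=9: DROP (t<28-1); WM=28
i=7 t=32 v=6: → [30,37); WM=29
i=8 t=31 v=8: → [30,37); WM=29

[0,7)=4 [6,13)=3 [18,25)=9 [24,31)=4 [30,37)=19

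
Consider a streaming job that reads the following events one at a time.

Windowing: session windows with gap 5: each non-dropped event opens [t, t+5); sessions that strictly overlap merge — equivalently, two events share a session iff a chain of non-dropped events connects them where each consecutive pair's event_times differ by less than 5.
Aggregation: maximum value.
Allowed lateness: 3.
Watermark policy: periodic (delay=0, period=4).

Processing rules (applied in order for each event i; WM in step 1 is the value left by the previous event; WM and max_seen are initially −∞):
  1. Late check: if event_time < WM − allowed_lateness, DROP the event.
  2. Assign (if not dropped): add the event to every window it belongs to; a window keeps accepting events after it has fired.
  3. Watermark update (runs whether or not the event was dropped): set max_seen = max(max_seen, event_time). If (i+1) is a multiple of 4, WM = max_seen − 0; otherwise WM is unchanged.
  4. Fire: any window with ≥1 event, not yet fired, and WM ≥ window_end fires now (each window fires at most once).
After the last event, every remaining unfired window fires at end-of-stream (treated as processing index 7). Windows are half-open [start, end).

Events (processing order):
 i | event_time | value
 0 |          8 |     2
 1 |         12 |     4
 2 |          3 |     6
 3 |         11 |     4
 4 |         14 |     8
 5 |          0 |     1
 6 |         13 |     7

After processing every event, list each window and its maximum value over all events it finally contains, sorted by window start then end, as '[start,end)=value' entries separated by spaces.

i=0 t=8 v=2: → [8,13); WM=−∞
i=1 t=12 v=4: → [8,17); WM=−∞
i=2 t=3 v=6: → [3,8); WM=−∞
i=3 t=11 v=4: → [8,17); WM=12
i=4 t=14 v=8: → [8,19); WM=12
i=5 t=0 v=1: DROP (t<12-3); WM=12
i=6 t=13 v=7: → [8,19); WM=12

[3,8)=6 [8,19)=8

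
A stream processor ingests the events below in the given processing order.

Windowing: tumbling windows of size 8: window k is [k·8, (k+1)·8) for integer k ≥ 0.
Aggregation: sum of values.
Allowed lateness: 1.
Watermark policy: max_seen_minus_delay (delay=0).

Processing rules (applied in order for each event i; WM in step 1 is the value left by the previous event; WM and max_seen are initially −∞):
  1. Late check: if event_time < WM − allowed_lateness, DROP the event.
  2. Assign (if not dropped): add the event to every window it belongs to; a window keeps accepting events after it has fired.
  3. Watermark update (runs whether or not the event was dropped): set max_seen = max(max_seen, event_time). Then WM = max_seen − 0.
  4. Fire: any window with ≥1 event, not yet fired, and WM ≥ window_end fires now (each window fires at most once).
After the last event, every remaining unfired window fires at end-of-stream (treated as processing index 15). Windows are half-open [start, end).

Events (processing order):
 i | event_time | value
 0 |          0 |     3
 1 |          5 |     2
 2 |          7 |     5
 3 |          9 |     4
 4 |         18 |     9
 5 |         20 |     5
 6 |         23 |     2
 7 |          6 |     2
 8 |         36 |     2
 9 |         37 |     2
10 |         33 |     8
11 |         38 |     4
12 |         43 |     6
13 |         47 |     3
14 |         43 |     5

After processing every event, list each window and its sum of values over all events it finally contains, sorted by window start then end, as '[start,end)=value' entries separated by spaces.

i=0 t=0 v=3: → [0,8); WM=0
i=1 t=5 v=2: → [0,8); WM=5
i=2 t=7 v=5: → [0,8); WM=7
i=3 t=9 v=4: → [8,16); WM=9; [0,8) fires=10
i=4 t=18 v=9: → [16,24); WM=18; [8,16) fires=4
i=5 t=20 v=5: → [16,24); WM=20
i=6 t=23 v=2: → [16,24); WM=23
i=7 t=6 v=2: DROP (t<23-1); WM=23
i=8 t=36 v=2: → [32,40); WM=36; [16,24) fires=16
i=9 t=37 v=2: → [32,40); WM=37
i=10 t=33 v=8: DROP (t<37-1); WM=37
i=11 t=38 v=4: → [32,40); WM=38
i=12 t=43 v=6: → [40,48); WM=43; [32,40) fires=8
i=13 t=47 v=3: → [40,48); WM=47
i=14 t=43 v=5: DROP (t<47-1); WM=47

[0,8)=10 [8,16)=4 [16,24)=16 [32,40)=8 [40,48)=9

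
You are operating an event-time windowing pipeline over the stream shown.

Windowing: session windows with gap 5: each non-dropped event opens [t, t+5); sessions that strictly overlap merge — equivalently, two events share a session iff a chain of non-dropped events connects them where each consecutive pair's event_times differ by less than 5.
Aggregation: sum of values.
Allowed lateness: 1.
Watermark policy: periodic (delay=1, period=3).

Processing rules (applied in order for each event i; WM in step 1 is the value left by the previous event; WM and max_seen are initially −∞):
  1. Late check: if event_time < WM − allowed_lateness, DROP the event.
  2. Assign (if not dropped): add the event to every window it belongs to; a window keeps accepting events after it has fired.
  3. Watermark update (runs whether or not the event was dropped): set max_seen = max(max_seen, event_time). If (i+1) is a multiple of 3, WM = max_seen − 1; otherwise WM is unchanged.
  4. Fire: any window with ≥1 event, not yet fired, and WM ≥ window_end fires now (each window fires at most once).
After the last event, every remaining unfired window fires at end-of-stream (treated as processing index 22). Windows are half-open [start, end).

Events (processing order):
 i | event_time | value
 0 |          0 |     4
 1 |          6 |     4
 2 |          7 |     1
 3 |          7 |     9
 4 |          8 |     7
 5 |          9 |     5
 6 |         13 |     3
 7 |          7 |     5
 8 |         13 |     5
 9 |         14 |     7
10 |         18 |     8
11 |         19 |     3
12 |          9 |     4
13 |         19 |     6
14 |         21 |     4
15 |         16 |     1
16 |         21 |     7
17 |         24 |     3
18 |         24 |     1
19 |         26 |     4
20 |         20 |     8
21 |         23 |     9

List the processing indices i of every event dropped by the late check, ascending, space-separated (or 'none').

12 15 20 21

i=0 t=0 v=4: → [0,5); WM=−∞
i=1 t=6 v=4: → [6,11); WM=−∞
i=2 t=7 v=1: → [6,12); WM=6
i=3 t=7 v=9: → [6,12); WM=6
i=4 t=8 v=7: → [6,13); WM=6
i=5 t=9 v=5: → [6,14); WM=8
i=6 t=13 v=3: → [6,18); WM=8
i=7 t=7 v=5: → [6,18); WM=8
i=8 t=13 v=5: → [6,18); WM=12
i=9 t=14 v=7: → [6,19); WM=12
i=10 t=18 v=8: → [6,23); WM=12
i=11 t=19 v=3: → [6,24); WM=18
i=12 t=9 v=4: DROP (t<18-1); WM=18
i=13 t=19 v=6: → [6,24); WM=18
i=14 t=21 v=4: → [6,26); WM=20
i=15 t=16 v=1: DROP (t<20-1); WM=20
i=16 t=21 v=7: → [6,26); WM=20
i=17 t=24 v=3: → [6,29); WM=23
i=18 t=24 v=1: → [6,29); WM=23
i=19 t=26 v=4: → [6,31); WM=23
i=20 t=20 v=8: DROP (t<23-1); WM=25
i=21 t=23 v=9: DROP (t<25-1); WM=25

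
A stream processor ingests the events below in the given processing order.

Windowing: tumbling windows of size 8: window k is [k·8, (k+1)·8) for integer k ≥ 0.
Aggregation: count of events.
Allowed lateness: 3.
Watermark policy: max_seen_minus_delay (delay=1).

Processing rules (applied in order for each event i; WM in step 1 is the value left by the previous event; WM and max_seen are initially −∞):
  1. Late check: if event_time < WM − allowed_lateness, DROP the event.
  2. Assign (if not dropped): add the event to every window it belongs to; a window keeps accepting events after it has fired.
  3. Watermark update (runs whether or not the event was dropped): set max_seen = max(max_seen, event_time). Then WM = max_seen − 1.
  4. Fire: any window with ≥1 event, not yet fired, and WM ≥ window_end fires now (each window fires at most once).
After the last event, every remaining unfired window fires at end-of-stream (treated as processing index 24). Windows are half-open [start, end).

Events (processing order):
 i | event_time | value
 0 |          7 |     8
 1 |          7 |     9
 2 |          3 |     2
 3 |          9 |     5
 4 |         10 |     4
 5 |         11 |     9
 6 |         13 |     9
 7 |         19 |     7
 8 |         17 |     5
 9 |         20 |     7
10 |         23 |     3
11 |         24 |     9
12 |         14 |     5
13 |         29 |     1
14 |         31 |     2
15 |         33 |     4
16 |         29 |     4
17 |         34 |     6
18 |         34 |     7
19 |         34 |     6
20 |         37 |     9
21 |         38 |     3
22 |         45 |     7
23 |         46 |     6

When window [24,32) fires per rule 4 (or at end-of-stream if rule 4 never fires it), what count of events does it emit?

i=0 t=7 v=8: → [0,8); WM=6
i=1 t=7 v=9: → [0,8); WM=6
i=2 t=3 v=2: → [0,8); WM=6
i=3 t=9 v=5: → [8,16); WM=8; [0,8) fires=3
i=4 t=10 v=4: → [8,16); WM=9
i=5 t=11 v=9: → [8,16); WM=10
i=6 t=13 v=9: → [8,16); WM=12
i=7 t=19 v=7: → [16,24); WM=18; [8,16) fires=4
i=8 t=17 v=5: → [16,24); WM=18
i=9 t=20 v=7: → [16,24); WM=19
i=10 t=23 v=3: → [16,24); WM=22
i=11 t=24 v=9: → [24,32); WM=23
i=12 t=14 v=5: DROP (t<23-3); WM=23
i=13 t=29 v=1: → [24,32); WM=28; [16,24) fires=4
i=14 t=31 v=2: → [24,32); WM=30
i=15 t=33 v=4: → [32,40); WM=32; [24,32) fires=3
i=16 t=29 v=4: → [24,32); WM=32
i=17 t=34 v=6: → [32,40); WM=33
i=18 t=34 v=7: → [32,40); WM=33
i=19 t=34 v=6: → [32,40); WM=33
i=20 t=37 v=9: → [32,40); WM=36
i=21 t=38 v=3: → [32,40); WM=37
i=22 t=45 v=7: → [40,48); WM=44; [32,40) fires=6
i=23 t=46 v=6: → [40,48); WM=45

3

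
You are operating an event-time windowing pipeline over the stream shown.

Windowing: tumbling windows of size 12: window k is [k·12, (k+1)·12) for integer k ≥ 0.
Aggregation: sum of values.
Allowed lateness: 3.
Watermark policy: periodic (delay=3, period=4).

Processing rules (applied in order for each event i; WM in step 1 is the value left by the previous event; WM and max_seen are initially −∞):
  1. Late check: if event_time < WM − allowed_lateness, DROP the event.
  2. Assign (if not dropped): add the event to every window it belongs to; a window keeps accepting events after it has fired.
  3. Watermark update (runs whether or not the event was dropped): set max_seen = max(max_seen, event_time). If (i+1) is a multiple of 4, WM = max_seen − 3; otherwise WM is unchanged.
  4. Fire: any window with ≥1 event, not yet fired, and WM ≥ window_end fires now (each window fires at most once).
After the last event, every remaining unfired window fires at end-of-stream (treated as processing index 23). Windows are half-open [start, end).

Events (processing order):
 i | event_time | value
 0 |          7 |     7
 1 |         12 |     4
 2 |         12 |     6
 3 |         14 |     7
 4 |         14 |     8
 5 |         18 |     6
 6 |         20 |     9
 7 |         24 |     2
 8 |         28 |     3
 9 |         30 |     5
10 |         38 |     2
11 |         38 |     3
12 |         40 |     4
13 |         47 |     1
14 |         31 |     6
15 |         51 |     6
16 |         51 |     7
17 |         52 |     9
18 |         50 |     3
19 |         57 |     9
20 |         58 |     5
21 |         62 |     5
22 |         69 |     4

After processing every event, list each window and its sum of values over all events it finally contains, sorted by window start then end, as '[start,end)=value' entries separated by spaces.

i=0 t=7 v=7: → [0,12); WM=−∞
i=1 t=12 v=4: → [12,24); WM=−∞
i=2 t=12 v=6: → [12,24); WM=−∞
i=3 t=14 v=7: → [12,24); WM=11
i=4 t=14 v=8: → [12,24); WM=11
i=5 t=18 v=6: → [12,24); WM=11
i=6 t=20 v=9: → [12,24); WM=11
i=7 t=24 v=2: → [24,36); WM=21; [0,12) fires=7
i=8 t=28 v=3: → [24,36); WM=21
i=9 t=30 v=5: → [24,36); WM=21
i=10 t=38 v=2: → [36,48); WM=21
i=11 t=38 v=3: → [36,48); WM=35; [12,24) fires=40
i=12 t=40 v=4: → [36,48); WM=35
i=13 t=47 v=1: → [36,48); WM=35
i=14 t=31 v=6: DROP (t<35-3); WM=35
i=15 t=51 v=6: → [48,60); WM=48; [24,36) fires=10 [36,48) fires=10
i=16 t=51 v=7: → [48,60); WM=48
i=17 t=52 v=9: → [48,60); WM=48
i=18 t=50 v=3: → [48,60); WM=48
i=19 t=57 v=9: → [48,60); WM=54
i=20 t=58 v=5: → [48,60); WM=54
i=21 t=62 v=5: → [60,72); WM=54
i=22 t=69 v=4: → [60,72); WM=54

[0,12)=7 [12,24)=40 [24,36)=10 [36,48)=10 [48,60)=39 [60,72)=9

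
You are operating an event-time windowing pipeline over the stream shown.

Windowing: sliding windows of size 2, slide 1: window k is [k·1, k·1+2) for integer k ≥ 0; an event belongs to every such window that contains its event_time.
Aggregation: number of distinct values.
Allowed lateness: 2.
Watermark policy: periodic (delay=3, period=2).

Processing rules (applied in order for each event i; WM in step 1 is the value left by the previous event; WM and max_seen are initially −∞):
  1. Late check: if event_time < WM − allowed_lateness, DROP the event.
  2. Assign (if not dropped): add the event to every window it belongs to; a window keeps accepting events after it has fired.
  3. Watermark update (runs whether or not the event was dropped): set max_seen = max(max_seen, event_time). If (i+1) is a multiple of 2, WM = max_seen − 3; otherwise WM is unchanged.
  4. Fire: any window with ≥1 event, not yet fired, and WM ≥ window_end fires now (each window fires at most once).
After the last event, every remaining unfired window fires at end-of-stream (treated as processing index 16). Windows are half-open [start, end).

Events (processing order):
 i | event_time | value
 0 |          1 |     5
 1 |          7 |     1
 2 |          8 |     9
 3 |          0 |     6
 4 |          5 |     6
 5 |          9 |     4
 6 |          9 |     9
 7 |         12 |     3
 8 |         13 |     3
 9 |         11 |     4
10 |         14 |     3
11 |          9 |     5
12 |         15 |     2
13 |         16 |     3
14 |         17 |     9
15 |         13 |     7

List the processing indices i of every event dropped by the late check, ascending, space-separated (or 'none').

3

i=0 t=1 v=5: → [1,3),[0,2); WM=−∞
i=1 t=7 v=1: → [7,9),[6,8); WM=4; [0,2) fires=1 [1,3) fires=1
i=2 t=8 v=9: → [8,10),[7,9); WM=4
i=3 t=0 v=6: DROP (t<4-2); WM=5
i=4 t=5 v=6: → [5,7),[4,6); WM=5
i=5 t=9 v=4: → [9,11),[8,10); WM=6; [4,6) fires=1
i=6 t=9 v=9: → [9,11),[8,10); WM=6
i=7 t=12 v=3: → [12,14),[11,13); WM=9; [5,7) fires=1 [6,8) fires=1 [7,9) fires=2
i=8 t=13 v=3: → [13,15),[12,14); WM=9
i=9 t=11 v=4: → [11,13),[10,12); WM=10; [8,10) fires=2
i=10 t=14 v=3: → [14,16),[13,15); WM=10
i=11 t=9 v=5: → [9,11),[8,10); WM=11; [9,11) fires=3
i=12 t=15 v=2: → [15,17),[14,16); WM=11
i=13 t=16 v=3: → [16,18),[15,17); WM=13; [10,12) fires=1 [11,13) fires=2
i=14 t=17 v=9: → [17,19),[16,18); WM=13
i=15 t=13 v=7: → [13,15),[12,14); WM=14; [12,14) fires=2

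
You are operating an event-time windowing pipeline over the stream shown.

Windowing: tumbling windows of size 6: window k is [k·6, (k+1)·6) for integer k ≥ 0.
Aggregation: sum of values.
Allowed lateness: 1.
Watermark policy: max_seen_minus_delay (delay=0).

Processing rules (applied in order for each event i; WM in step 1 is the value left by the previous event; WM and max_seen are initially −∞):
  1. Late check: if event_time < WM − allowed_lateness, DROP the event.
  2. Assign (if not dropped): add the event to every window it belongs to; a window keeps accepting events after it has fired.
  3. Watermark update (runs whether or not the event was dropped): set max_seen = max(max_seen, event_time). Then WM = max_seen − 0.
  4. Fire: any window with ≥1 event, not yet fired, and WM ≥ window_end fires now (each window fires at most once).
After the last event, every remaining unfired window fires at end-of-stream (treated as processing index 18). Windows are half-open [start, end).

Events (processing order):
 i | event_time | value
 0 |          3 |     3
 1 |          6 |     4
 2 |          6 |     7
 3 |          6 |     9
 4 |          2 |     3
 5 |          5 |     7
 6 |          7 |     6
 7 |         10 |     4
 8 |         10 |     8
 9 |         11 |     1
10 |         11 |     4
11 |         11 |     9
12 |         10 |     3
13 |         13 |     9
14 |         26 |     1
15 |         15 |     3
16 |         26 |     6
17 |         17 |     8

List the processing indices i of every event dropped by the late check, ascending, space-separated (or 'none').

4 15 17

i=0 t=3 v=3: → [0,6); WM=3
i=1 t=6 v=4: → [6,12); WM=6; [0,6) fires=3
i=2 t=6 v=7: → [6,12); WM=6
i=3 t=6 v=9: → [6,12); WM=6
i=4 t=2 v=3: DROP (t<6-1); WM=6
i=5 t=5 v=7: → [0,6); WM=6
i=6 t=7 v=6: → [6,12); WM=7
i=7 t=10 v=4: → [6,12); WM=10
i=8 t=10 v=8: → [6,12); WM=10
i=9 t=11 v=1: → [6,12); WM=11
i=10 t=11 v=4: → [6,12); WM=11
i=11 t=11 v=9: → [6,12); WM=11
i=12 t=10 v=3: → [6,12); WM=11
i=13 t=13 v=9: → [12,18); WM=13; [6,12) fires=55
i=14 t=26 v=1: → [24,30); WM=26; [12,18) fires=9
i=15 t=15 v=3: DROP (t<26-1); WM=26
i=16 t=26 v=6: → [24,30); WM=26
i=17 t=17 v=8: DROP (t<26-1); WM=26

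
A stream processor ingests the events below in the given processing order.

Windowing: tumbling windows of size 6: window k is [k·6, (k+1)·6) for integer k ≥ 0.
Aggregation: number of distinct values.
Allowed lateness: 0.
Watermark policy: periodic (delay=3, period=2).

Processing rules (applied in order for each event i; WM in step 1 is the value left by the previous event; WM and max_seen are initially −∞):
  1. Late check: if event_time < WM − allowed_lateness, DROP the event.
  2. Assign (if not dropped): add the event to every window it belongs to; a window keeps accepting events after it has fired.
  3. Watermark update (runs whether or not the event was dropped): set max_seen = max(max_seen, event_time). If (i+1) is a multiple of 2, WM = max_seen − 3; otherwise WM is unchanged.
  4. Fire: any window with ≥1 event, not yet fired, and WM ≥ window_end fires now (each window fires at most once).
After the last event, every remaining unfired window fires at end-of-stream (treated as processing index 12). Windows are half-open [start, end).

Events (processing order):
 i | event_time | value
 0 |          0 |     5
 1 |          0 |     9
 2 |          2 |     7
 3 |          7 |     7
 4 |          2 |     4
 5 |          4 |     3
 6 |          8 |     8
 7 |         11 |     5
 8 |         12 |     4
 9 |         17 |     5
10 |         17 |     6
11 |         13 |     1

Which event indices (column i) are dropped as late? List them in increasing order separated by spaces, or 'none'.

4 11

i=0 t=0 v=5: → [0,6); WM=−∞
i=1 t=0 v=9: → [0,6); WM=-3
i=2 t=2 v=7: → [0,6); WM=-3
i=3 t=7 v=7: → [6,12); WM=4
i=4 t=2 v=4: DROP (t<4-0); WM=4
i=5 t=4 v=3: → [0,6); WM=4
i=6 t=8 v=8: → [6,12); WM=4
i=7 t=11 v=5: → [6,12); WM=8; [0,6) fires=4
i=8 t=12 v=4: → [12,18); WM=8
i=9 t=17 v=5: → [12,18); WM=14; [6,12) fires=3
i=10 t=17 v=6: → [12,18); WM=14
i=11 t=13 v=1: DROP (t<14-0); WM=14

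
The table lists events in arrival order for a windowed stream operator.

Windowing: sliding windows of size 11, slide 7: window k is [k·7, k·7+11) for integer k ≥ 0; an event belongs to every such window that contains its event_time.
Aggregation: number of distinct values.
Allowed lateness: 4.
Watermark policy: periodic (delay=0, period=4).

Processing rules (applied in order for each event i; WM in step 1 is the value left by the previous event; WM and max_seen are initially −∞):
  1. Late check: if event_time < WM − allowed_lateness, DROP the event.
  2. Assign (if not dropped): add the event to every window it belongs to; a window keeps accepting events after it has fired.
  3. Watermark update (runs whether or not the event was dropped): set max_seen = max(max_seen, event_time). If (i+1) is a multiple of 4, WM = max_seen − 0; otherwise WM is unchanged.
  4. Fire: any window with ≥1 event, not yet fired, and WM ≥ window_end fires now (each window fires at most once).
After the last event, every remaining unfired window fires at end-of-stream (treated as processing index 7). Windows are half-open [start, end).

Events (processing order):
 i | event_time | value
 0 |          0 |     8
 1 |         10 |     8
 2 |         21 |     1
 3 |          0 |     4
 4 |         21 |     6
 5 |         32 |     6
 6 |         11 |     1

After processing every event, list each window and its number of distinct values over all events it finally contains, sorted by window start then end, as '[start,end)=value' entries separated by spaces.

[0,11)=2 [7,18)=1 [14,25)=2 [21,32)=2 [28,39)=1

i=0 t=0 v=8: → [0,11); WM=−∞
i=1 t=10 v=8: → [7,18),[0,11); WM=−∞
i=2 t=21 v=1: → [21,32),[14,25); WM=−∞
i=3 t=0 v=4: → [0,11); WM=21; [0,11) fires=2 [7,18) fires=1
i=4 t=21 v=6: → [21,32),[14,25); WM=21
i=5 t=32 v=6: → [28,39); WM=21
i=6 t=11 v=1: DROP (t<21-4); WM=21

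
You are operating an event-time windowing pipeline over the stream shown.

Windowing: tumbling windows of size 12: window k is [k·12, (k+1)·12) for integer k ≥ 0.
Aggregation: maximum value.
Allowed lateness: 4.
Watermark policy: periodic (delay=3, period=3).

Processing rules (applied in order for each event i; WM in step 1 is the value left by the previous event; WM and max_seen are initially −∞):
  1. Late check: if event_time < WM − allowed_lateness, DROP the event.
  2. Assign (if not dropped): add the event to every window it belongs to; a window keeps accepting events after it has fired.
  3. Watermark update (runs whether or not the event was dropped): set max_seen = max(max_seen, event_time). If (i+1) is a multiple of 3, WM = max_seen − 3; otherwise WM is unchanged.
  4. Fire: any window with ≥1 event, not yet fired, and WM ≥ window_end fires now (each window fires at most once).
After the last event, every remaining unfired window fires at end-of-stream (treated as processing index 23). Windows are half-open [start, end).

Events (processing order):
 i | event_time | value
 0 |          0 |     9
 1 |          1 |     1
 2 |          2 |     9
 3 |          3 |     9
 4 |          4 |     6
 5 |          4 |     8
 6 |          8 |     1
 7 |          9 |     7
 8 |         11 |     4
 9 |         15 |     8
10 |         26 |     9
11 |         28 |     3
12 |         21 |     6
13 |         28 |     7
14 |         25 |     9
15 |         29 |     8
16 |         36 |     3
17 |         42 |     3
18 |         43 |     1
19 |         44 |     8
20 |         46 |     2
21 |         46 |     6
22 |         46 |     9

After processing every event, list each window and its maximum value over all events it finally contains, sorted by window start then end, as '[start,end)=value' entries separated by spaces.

[0,12)=9 [12,24)=8 [24,36)=9 [36,48)=9

i=0 t=0 v=9: → [0,12); WM=−∞
i=1 t=1 v=1: → [0,12); WM=−∞
i=2 t=2 v=9: → [0,12); WM=-1
i=3 t=3 v=9: → [0,12); WM=-1
i=4 t=4 v=6: → [0,12); WM=-1
i=5 t=4 v=8: → [0,12); WM=1
i=6 t=8 v=1: → [0,12); WM=1
i=7 t=9 v=7: → [0,12); WM=1
i=8 t=11 v=4: → [0,12); WM=8
i=9 t=15 v=8: → [12,24); WM=8
i=10 t=26 v=9: → [24,36); WM=8
i=11 t=28 v=3: → [24,36); WM=25; [0,12) fires=9 [12,24) fires=8
i=12 t=21 v=6: → [12,24); WM=25
i=13 t=28 v=7: → [24,36); WM=25
i=14 t=25 v=9: → [24,36); WM=25
i=15 t=29 v=8: → [24,36); WM=25
i=16 t=36 v=3: → [36,48); WM=25
i=17 t=42 v=3: → [36,48); WM=39; [24,36) fires=9
i=18 t=43 v=1: → [36,48); WM=39
i=19 t=44 v=8: → [36,48); WM=39
i=20 t=46 v=2: → [36,48); WM=43
i=21 t=46 v=6: → [36,48); WM=43
i=22 t=46 v=9: → [36,48); WM=43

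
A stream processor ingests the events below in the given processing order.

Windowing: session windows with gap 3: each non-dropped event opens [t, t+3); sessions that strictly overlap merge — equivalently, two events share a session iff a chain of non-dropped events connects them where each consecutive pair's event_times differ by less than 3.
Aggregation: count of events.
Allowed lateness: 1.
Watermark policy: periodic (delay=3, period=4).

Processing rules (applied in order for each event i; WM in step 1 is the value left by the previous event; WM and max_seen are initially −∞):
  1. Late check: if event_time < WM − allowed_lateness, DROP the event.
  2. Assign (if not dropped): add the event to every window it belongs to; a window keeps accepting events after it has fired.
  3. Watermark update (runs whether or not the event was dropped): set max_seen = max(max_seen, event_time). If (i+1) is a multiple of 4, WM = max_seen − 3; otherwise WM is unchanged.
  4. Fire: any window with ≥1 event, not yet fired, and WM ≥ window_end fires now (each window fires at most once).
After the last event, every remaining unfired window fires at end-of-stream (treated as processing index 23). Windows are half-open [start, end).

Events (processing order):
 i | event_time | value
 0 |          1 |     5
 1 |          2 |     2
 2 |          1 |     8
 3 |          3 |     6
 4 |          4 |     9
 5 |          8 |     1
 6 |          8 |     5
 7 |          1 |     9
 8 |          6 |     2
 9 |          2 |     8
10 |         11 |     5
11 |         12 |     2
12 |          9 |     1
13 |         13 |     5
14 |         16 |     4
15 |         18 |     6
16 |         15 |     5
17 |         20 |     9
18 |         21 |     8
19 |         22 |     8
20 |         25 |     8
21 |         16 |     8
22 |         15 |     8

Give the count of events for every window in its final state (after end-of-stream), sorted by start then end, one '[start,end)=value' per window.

i=0 t=1 v=5: → [1,4); WM=−∞
i=1 t=2 v=2: → [1,5); WM=−∞
i=2 t=1 v=8: → [1,5); WM=−∞
i=3 t=3 v=6: → [1,6); WM=0
i=4 t=4 v=9: → [1,7); WM=0
i=5 t=8 v=1: → [8,11); WM=0
i=6 t=8 v=5: → [8,11); WM=0
i=7 t=1 v=9: → [1,7); WM=5
i=8 t=6 v=2: → [1,11); WM=5
i=9 t=2 v=8: DROP (t<5-1); WM=5
i=10 t=11 v=5: → [11,14); WM=5
i=11 t=12 v=2: → [11,15); WM=9
i=12 t=9 v=1: → [1,15); WM=9
i=13 t=13 v=5: → [1,16); WM=9
i=14 t=16 v=4: → [16,19); WM=9
i=15 t=18 v=6: → [16,21); WM=15
i=16 t=15 v=5: → [1,21); WM=15
i=17 t=20 v=9: → [1,23); WM=15
i=18 t=21 v=8: → [1,24); WM=15
i=19 t=22 v=8: → [1,25); WM=19
i=20 t=25 v=8: → [25,28); WM=19
i=21 t=16 v=8: DROP (t<19-1); WM=19
i=22 t=15 v=8: DROP (t<19-1); WM=19

[1,25)=19 [25,28)=1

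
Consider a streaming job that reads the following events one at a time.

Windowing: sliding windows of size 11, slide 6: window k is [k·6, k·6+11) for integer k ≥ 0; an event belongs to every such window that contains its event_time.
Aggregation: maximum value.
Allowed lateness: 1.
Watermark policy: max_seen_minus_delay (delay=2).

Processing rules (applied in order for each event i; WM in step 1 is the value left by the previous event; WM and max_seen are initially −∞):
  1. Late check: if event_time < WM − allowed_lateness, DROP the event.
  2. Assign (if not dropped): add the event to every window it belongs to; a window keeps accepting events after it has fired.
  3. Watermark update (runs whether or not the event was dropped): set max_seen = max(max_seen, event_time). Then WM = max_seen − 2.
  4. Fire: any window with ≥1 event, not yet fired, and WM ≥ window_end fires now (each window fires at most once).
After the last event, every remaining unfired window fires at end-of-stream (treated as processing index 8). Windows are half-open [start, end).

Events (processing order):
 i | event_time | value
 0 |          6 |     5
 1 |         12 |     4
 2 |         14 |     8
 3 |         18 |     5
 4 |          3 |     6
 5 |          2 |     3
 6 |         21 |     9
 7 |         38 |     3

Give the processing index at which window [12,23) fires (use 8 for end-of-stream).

i=0 t=6 v=5: → [6,17),[0,11); WM=4
i=1 t=12 v=4: → [12,23),[6,17); WM=10
i=2 t=14 v=8: → [12,23),[6,17); WM=12; [0,11) fires=5
i=3 t=18 v=5: → [18,29),[12,23); WM=16
i=4 t=3 v=6: DROP (t<16-1); WM=16
i=5 t=2 v=3: DROP (t<16-1); WM=16
i=6 t=21 v=9: → [18,29),[12,23); WM=19; [6,17) fires=8
i=7 t=38 v=3: → [36,47),[30,41); WM=36; [12,23) fires=9 [18,29) fires=9

7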